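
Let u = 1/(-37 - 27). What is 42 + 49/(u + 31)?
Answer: 86422/1983 ≈ 43.581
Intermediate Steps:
u = -1/64 (u = 1/(-64) = -1/64 ≈ -0.015625)
42 + 49/(u + 31) = 42 + 49/(-1/64 + 31) = 42 + 49/(1983/64) = 42 + 49*(64/1983) = 42 + 3136/1983 = 86422/1983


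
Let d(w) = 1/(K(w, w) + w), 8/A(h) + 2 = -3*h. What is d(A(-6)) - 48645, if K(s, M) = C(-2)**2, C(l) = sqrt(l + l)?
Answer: -340517/7 ≈ -48645.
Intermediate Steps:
C(l) = sqrt(2)*sqrt(l) (C(l) = sqrt(2*l) = sqrt(2)*sqrt(l))
A(h) = 8/(-2 - 3*h)
K(s, M) = -4 (K(s, M) = (sqrt(2)*sqrt(-2))**2 = (sqrt(2)*(I*sqrt(2)))**2 = (2*I)**2 = -4)
d(w) = 1/(-4 + w)
d(A(-6)) - 48645 = 1/(-4 - 8/(2 + 3*(-6))) - 48645 = 1/(-4 - 8/(2 - 18)) - 48645 = 1/(-4 - 8/(-16)) - 48645 = 1/(-4 - 8*(-1/16)) - 48645 = 1/(-4 + 1/2) - 48645 = 1/(-7/2) - 48645 = -2/7 - 48645 = -340517/7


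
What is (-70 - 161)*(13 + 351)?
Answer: -84084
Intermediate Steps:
(-70 - 161)*(13 + 351) = -231*364 = -84084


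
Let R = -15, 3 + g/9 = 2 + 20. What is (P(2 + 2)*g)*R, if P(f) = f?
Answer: -10260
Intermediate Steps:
g = 171 (g = -27 + 9*(2 + 20) = -27 + 9*22 = -27 + 198 = 171)
(P(2 + 2)*g)*R = ((2 + 2)*171)*(-15) = (4*171)*(-15) = 684*(-15) = -10260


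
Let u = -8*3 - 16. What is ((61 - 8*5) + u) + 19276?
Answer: 19257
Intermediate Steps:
u = -40 (u = -24 - 16 = -40)
((61 - 8*5) + u) + 19276 = ((61 - 8*5) - 40) + 19276 = ((61 - 40) - 40) + 19276 = (21 - 40) + 19276 = -19 + 19276 = 19257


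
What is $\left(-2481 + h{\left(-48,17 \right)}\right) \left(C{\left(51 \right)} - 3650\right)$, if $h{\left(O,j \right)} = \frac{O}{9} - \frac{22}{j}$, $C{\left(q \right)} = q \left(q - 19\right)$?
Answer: $\frac{256021642}{51} \approx 5.02 \cdot 10^{6}$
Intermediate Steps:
$C{\left(q \right)} = q \left(-19 + q\right)$
$h{\left(O,j \right)} = - \frac{22}{j} + \frac{O}{9}$ ($h{\left(O,j \right)} = O \frac{1}{9} - \frac{22}{j} = \frac{O}{9} - \frac{22}{j} = - \frac{22}{j} + \frac{O}{9}$)
$\left(-2481 + h{\left(-48,17 \right)}\right) \left(C{\left(51 \right)} - 3650\right) = \left(-2481 - \left(\frac{16}{3} + \frac{22}{17}\right)\right) \left(51 \left(-19 + 51\right) - 3650\right) = \left(-2481 - \frac{338}{51}\right) \left(51 \cdot 32 - 3650\right) = \left(-2481 - \frac{338}{51}\right) \left(1632 - 3650\right) = \left(-2481 - \frac{338}{51}\right) \left(-2018\right) = \left(- \frac{126869}{51}\right) \left(-2018\right) = \frac{256021642}{51}$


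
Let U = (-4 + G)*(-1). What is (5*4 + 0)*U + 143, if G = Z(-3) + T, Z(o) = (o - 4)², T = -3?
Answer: -697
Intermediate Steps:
Z(o) = (-4 + o)²
G = 46 (G = (-4 - 3)² - 3 = (-7)² - 3 = 49 - 3 = 46)
U = -42 (U = (-4 + 46)*(-1) = 42*(-1) = -42)
(5*4 + 0)*U + 143 = (5*4 + 0)*(-42) + 143 = (20 + 0)*(-42) + 143 = 20*(-42) + 143 = -840 + 143 = -697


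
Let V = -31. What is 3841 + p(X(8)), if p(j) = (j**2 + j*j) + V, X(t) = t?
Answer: 3938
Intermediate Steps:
p(j) = -31 + 2*j**2 (p(j) = (j**2 + j*j) - 31 = (j**2 + j**2) - 31 = 2*j**2 - 31 = -31 + 2*j**2)
3841 + p(X(8)) = 3841 + (-31 + 2*8**2) = 3841 + (-31 + 2*64) = 3841 + (-31 + 128) = 3841 + 97 = 3938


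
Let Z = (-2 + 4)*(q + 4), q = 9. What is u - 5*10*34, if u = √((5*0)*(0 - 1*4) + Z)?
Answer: -1700 + √26 ≈ -1694.9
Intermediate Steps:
Z = 26 (Z = (-2 + 4)*(9 + 4) = 2*13 = 26)
u = √26 (u = √((5*0)*(0 - 1*4) + 26) = √(0*(0 - 4) + 26) = √(0*(-4) + 26) = √(0 + 26) = √26 ≈ 5.0990)
u - 5*10*34 = √26 - 5*10*34 = √26 - 50*34 = √26 - 1700 = -1700 + √26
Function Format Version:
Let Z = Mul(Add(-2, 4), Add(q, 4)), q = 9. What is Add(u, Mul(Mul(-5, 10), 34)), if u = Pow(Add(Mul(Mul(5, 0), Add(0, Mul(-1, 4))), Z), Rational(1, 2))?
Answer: Add(-1700, Pow(26, Rational(1, 2))) ≈ -1694.9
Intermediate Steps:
Z = 26 (Z = Mul(Add(-2, 4), Add(9, 4)) = Mul(2, 13) = 26)
u = Pow(26, Rational(1, 2)) (u = Pow(Add(Mul(Mul(5, 0), Add(0, Mul(-1, 4))), 26), Rational(1, 2)) = Pow(Add(Mul(0, Add(0, -4)), 26), Rational(1, 2)) = Pow(Add(Mul(0, -4), 26), Rational(1, 2)) = Pow(Add(0, 26), Rational(1, 2)) = Pow(26, Rational(1, 2)) ≈ 5.0990)
Add(u, Mul(Mul(-5, 10), 34)) = Add(Pow(26, Rational(1, 2)), Mul(Mul(-5, 10), 34)) = Add(Pow(26, Rational(1, 2)), Mul(-50, 34)) = Add(Pow(26, Rational(1, 2)), -1700) = Add(-1700, Pow(26, Rational(1, 2)))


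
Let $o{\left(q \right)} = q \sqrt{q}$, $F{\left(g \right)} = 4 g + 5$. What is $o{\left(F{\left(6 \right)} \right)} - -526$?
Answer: $526 + 29 \sqrt{29} \approx 682.17$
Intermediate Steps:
$F{\left(g \right)} = 5 + 4 g$
$o{\left(q \right)} = q^{\frac{3}{2}}$
$o{\left(F{\left(6 \right)} \right)} - -526 = \left(5 + 4 \cdot 6\right)^{\frac{3}{2}} - -526 = \left(5 + 24\right)^{\frac{3}{2}} + 526 = 29^{\frac{3}{2}} + 526 = 29 \sqrt{29} + 526 = 526 + 29 \sqrt{29}$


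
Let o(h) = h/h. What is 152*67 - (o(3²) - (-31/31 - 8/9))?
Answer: 91630/9 ≈ 10181.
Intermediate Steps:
o(h) = 1
152*67 - (o(3²) - (-31/31 - 8/9)) = 152*67 - (1 - (-31/31 - 8/9)) = 10184 - (1 - (-31*1/31 - 8*⅑)) = 10184 - (1 - (-1 - 8/9)) = 10184 - (1 - 1*(-17/9)) = 10184 - (1 + 17/9) = 10184 - 1*26/9 = 10184 - 26/9 = 91630/9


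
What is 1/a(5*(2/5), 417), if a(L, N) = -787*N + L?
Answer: -1/328177 ≈ -3.0471e-6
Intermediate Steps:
a(L, N) = L - 787*N
1/a(5*(2/5), 417) = 1/(5*(2/5) - 787*417) = 1/(5*(2*(1/5)) - 328179) = 1/(5*(2/5) - 328179) = 1/(2 - 328179) = 1/(-328177) = -1/328177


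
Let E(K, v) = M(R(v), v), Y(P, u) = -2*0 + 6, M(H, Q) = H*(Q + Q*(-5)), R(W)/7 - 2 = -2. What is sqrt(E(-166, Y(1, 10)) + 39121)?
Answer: sqrt(39121) ≈ 197.79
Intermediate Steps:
R(W) = 0 (R(W) = 14 + 7*(-2) = 14 - 14 = 0)
M(H, Q) = -4*H*Q (M(H, Q) = H*(Q - 5*Q) = H*(-4*Q) = -4*H*Q)
Y(P, u) = 6 (Y(P, u) = 0 + 6 = 6)
E(K, v) = 0 (E(K, v) = -4*0*v = 0)
sqrt(E(-166, Y(1, 10)) + 39121) = sqrt(0 + 39121) = sqrt(39121)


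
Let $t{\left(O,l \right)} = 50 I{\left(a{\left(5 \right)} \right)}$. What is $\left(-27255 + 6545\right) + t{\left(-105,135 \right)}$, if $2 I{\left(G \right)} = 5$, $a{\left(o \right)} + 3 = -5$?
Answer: $-20585$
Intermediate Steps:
$a{\left(o \right)} = -8$ ($a{\left(o \right)} = -3 - 5 = -8$)
$I{\left(G \right)} = \frac{5}{2}$ ($I{\left(G \right)} = \frac{1}{2} \cdot 5 = \frac{5}{2}$)
$t{\left(O,l \right)} = 125$ ($t{\left(O,l \right)} = 50 \cdot \frac{5}{2} = 125$)
$\left(-27255 + 6545\right) + t{\left(-105,135 \right)} = \left(-27255 + 6545\right) + 125 = -20710 + 125 = -20585$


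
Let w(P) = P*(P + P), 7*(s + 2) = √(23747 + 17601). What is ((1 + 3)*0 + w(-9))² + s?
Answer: 26242 + 2*√10337/7 ≈ 26271.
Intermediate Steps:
s = -2 + 2*√10337/7 (s = -2 + √(23747 + 17601)/7 = -2 + √41348/7 = -2 + (2*√10337)/7 = -2 + 2*√10337/7 ≈ 27.049)
w(P) = 2*P² (w(P) = P*(2*P) = 2*P²)
((1 + 3)*0 + w(-9))² + s = ((1 + 3)*0 + 2*(-9)²)² + (-2 + 2*√10337/7) = (4*0 + 2*81)² + (-2 + 2*√10337/7) = (0 + 162)² + (-2 + 2*√10337/7) = 162² + (-2 + 2*√10337/7) = 26244 + (-2 + 2*√10337/7) = 26242 + 2*√10337/7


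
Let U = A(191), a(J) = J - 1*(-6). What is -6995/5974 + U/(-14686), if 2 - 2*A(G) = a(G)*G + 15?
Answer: 4851055/43867082 ≈ 0.11059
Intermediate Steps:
a(J) = 6 + J (a(J) = J + 6 = 6 + J)
A(G) = -13/2 - G*(6 + G)/2 (A(G) = 1 - ((6 + G)*G + 15)/2 = 1 - (G*(6 + G) + 15)/2 = 1 - (15 + G*(6 + G))/2 = 1 + (-15/2 - G*(6 + G)/2) = -13/2 - G*(6 + G)/2)
U = -18820 (U = -13/2 - ½*191*(6 + 191) = -13/2 - ½*191*197 = -13/2 - 37627/2 = -18820)
-6995/5974 + U/(-14686) = -6995/5974 - 18820/(-14686) = -6995*1/5974 - 18820*(-1/14686) = -6995/5974 + 9410/7343 = 4851055/43867082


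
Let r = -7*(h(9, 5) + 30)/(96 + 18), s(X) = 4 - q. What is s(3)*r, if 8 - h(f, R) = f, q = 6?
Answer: 203/57 ≈ 3.5614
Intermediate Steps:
h(f, R) = 8 - f
s(X) = -2 (s(X) = 4 - 1*6 = 4 - 6 = -2)
r = -203/114 (r = -7*((8 - 1*9) + 30)/(96 + 18) = -7*((8 - 9) + 30)/114 = -7*(-1 + 30)/114 = -203/114 ≈ -1.7807)
s(3)*r = -2*(-203/114) = 203/57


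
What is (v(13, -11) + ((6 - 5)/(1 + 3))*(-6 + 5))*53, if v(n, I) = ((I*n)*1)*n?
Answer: -394161/4 ≈ -98540.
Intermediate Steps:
v(n, I) = I*n**2 (v(n, I) = (I*n)*n = I*n**2)
(v(13, -11) + ((6 - 5)/(1 + 3))*(-6 + 5))*53 = (-11*13**2 + ((6 - 5)/(1 + 3))*(-6 + 5))*53 = (-11*169 + (1/4)*(-1))*53 = (-1859 + (1*(1/4))*(-1))*53 = (-1859 + (1/4)*(-1))*53 = (-1859 - 1/4)*53 = -7437/4*53 = -394161/4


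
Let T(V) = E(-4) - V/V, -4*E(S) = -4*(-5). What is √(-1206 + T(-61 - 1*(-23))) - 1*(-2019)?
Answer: 2019 + 2*I*√303 ≈ 2019.0 + 34.814*I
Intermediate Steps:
E(S) = -5 (E(S) = -(-1)*(-5) = -¼*20 = -5)
T(V) = -6 (T(V) = -5 - V/V = -5 - 1*1 = -5 - 1 = -6)
√(-1206 + T(-61 - 1*(-23))) - 1*(-2019) = √(-1206 - 6) - 1*(-2019) = √(-1212) + 2019 = 2*I*√303 + 2019 = 2019 + 2*I*√303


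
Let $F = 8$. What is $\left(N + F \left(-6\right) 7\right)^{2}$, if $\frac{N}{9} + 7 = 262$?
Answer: $3837681$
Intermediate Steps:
$N = 2295$ ($N = -63 + 9 \cdot 262 = -63 + 2358 = 2295$)
$\left(N + F \left(-6\right) 7\right)^{2} = \left(2295 + 8 \left(-6\right) 7\right)^{2} = \left(2295 - 336\right)^{2} = 1959^{2} = 3837681$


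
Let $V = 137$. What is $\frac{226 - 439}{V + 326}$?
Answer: $- \frac{213}{463} \approx -0.46004$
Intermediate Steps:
$\frac{226 - 439}{V + 326} = \frac{226 - 439}{137 + 326} = - \frac{213}{463}$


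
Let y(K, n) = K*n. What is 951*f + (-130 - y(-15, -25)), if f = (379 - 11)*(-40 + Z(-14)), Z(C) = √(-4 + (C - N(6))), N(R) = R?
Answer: -13999225 + 699936*I*√6 ≈ -1.3999e+7 + 1.7145e+6*I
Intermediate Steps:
Z(C) = √(-10 + C) (Z(C) = √(-4 + (C - 1*6)) = √(-4 + (C - 6)) = √(-4 + (-6 + C)) = √(-10 + C))
f = -14720 + 736*I*√6 (f = (379 - 11)*(-40 + √(-10 - 14)) = 368*(-40 + √(-24)) = 368*(-40 + 2*I*√6) = -14720 + 736*I*√6 ≈ -14720.0 + 1802.8*I)
951*f + (-130 - y(-15, -25)) = 951*(-14720 + 736*I*√6) + (-130 - (-15)*(-25)) = (-13998720 + 699936*I*√6) + (-130 - 1*375) = (-13998720 + 699936*I*√6) + (-130 - 375) = (-13998720 + 699936*I*√6) - 505 = -13999225 + 699936*I*√6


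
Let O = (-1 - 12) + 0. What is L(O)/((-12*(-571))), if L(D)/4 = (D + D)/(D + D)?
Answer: 1/1713 ≈ 0.00058377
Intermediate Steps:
O = -13 (O = -13 + 0 = -13)
L(D) = 4 (L(D) = 4*((D + D)/(D + D)) = 4*((2*D)/((2*D))) = 4*((2*D)*(1/(2*D))) = 4*1 = 4)
L(O)/((-12*(-571))) = 4/((-12*(-571))) = 4/6852 = 4*(1/6852) = 1/1713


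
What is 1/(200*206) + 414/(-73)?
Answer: -17056727/3007600 ≈ -5.6712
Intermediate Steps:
1/(200*206) + 414/(-73) = (1/200)*(1/206) + 414*(-1/73) = 1/41200 - 414/73 = -17056727/3007600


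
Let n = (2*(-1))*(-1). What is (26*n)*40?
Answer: 2080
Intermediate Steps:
n = 2 (n = -2*(-1) = 2)
(26*n)*40 = (26*2)*40 = 52*40 = 2080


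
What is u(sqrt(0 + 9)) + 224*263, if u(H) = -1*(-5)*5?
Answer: 58937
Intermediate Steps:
u(H) = 25 (u(H) = 5*5 = 25)
u(sqrt(0 + 9)) + 224*263 = 25 + 224*263 = 25 + 58912 = 58937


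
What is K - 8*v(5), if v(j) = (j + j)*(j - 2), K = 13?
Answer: -227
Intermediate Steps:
v(j) = 2*j*(-2 + j) (v(j) = (2*j)*(-2 + j) = 2*j*(-2 + j))
K - 8*v(5) = 13 - 16*5*(-2 + 5) = 13 - 16*5*3 = 13 - 8*30 = 13 - 240 = -227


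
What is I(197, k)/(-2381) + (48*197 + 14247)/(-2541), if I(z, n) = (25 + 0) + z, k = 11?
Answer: -19000315/2016707 ≈ -9.4214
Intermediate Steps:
I(z, n) = 25 + z
I(197, k)/(-2381) + (48*197 + 14247)/(-2541) = (25 + 197)/(-2381) + (48*197 + 14247)/(-2541) = 222*(-1/2381) + (9456 + 14247)*(-1/2541) = -222/2381 + 23703*(-1/2541) = -222/2381 - 7901/847 = -19000315/2016707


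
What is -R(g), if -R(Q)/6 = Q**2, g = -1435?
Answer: 12355350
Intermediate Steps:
R(Q) = -6*Q**2
-R(g) = -(-6)*(-1435)**2 = -(-6)*2059225 = -1*(-12355350) = 12355350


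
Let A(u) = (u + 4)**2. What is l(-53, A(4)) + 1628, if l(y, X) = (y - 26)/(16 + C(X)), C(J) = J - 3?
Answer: 125277/77 ≈ 1627.0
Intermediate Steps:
C(J) = -3 + J
A(u) = (4 + u)**2
l(y, X) = (-26 + y)/(13 + X) (l(y, X) = (y - 26)/(16 + (-3 + X)) = (-26 + y)/(13 + X))
l(-53, A(4)) + 1628 = (-26 - 53)/(13 + (4 + 4)**2) + 1628 = -79/(13 + 8**2) + 1628 = -79/(13 + 64) + 1628 = -79/77 + 1628 = 125277/77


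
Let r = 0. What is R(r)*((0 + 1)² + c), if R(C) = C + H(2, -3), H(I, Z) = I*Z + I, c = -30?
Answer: 116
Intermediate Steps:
H(I, Z) = I + I*Z
R(C) = -4 + C (R(C) = C + 2*(1 - 3) = C + 2*(-2) = C - 4 = -4 + C)
R(r)*((0 + 1)² + c) = (-4 + 0)*((0 + 1)² - 30) = -4*(1² - 30) = -4*(1 - 30) = -4*(-29) = 116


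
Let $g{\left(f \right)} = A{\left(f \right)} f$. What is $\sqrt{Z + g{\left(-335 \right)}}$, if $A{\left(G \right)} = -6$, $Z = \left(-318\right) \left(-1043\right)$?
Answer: $6 \sqrt{9269} \approx 577.65$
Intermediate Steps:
$Z = 331674$
$g{\left(f \right)} = - 6 f$
$\sqrt{Z + g{\left(-335 \right)}} = \sqrt{331674 - -2010} = \sqrt{331674 + 2010} = \sqrt{333684} = 6 \sqrt{9269}$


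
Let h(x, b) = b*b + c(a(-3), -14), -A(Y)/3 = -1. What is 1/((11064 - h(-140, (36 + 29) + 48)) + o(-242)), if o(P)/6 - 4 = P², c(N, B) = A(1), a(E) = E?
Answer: 1/349700 ≈ 2.8596e-6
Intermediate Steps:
A(Y) = 3 (A(Y) = -3*(-1) = 3)
c(N, B) = 3
h(x, b) = 3 + b² (h(x, b) = b*b + 3 = b² + 3 = 3 + b²)
o(P) = 24 + 6*P²
1/((11064 - h(-140, (36 + 29) + 48)) + o(-242)) = 1/((11064 - (3 + ((36 + 29) + 48)²)) + (24 + 6*(-242)²)) = 1/((11064 - (3 + (65 + 48)²)) + (24 + 6*58564)) = 1/((11064 - (3 + 113²)) + (24 + 351384)) = 1/((11064 - (3 + 12769)) + 351408) = 1/((11064 - 1*12772) + 351408) = 1/((11064 - 12772) + 351408) = 1/(-1708 + 351408) = 1/349700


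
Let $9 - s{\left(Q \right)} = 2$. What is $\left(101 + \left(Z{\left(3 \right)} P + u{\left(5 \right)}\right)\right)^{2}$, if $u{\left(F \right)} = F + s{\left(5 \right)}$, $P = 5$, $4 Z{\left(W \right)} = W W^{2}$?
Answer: $\frac{344569}{16} \approx 21536.0$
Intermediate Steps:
$s{\left(Q \right)} = 7$ ($s{\left(Q \right)} = 9 - 2 = 7$)
$Z{\left(W \right)} = \frac{W^{3}}{4}$ ($Z{\left(W \right)} = \frac{W W^{2}}{4} = \frac{W^{3}}{4}$)
$u{\left(F \right)} = 7 + F$ ($u{\left(F \right)} = F + 7 = 7 + F$)
$\left(101 + \left(Z{\left(3 \right)} P + u{\left(5 \right)}\right)\right)^{2} = \left(101 + \left(\frac{3^{3}}{4} \cdot 5 + \left(7 + 5\right)\right)\right)^{2} = \left(101 + \left(\frac{1}{4} \cdot 27 \cdot 5 + 12\right)\right)^{2} = \left(101 + \left(\frac{27}{4} \cdot 5 + 12\right)\right)^{2} = \left(101 + \left(\frac{135}{4} + 12\right)\right)^{2} = \left(101 + \frac{183}{4}\right)^{2} = \left(\frac{587}{4}\right)^{2} = \frac{344569}{16}$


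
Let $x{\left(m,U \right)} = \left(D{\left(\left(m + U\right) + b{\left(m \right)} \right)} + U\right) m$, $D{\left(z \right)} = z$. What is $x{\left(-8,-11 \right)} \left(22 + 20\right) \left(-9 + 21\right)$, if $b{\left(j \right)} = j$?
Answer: $153216$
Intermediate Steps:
$x{\left(m,U \right)} = m \left(2 U + 2 m\right)$ ($x{\left(m,U \right)} = \left(\left(\left(m + U\right) + m\right) + U\right) m = \left(\left(\left(U + m\right) + m\right) + U\right) m = \left(\left(U + 2 m\right) + U\right) m = \left(2 U + 2 m\right) m = m \left(2 U + 2 m\right)$)
$x{\left(-8,-11 \right)} \left(22 + 20\right) \left(-9 + 21\right) = 2 \left(-8\right) \left(-11 - 8\right) \left(22 + 20\right) \left(-9 + 21\right) = 2 \left(-8\right) \left(-19\right) 42 \cdot 12 = 304 \cdot 504 = 153216$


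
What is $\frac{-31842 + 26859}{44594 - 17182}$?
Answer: $- \frac{453}{2492} \approx -0.18178$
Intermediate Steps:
$\frac{-31842 + 26859}{44594 - 17182} = - \frac{4983}{44594 - 17182} = - \frac{4983}{27412} = \left(-4983\right) \frac{1}{27412} = - \frac{453}{2492}$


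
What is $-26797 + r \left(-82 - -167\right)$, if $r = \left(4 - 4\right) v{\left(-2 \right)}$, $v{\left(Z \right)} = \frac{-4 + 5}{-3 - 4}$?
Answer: $-26797$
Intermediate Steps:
$v{\left(Z \right)} = - \frac{1}{7}$ ($v{\left(Z \right)} = 1 \frac{1}{-7} = 1 \left(- \frac{1}{7}\right) = - \frac{1}{7}$)
$r = 0$ ($r = \left(4 - 4\right) \left(- \frac{1}{7}\right) = 0 \left(- \frac{1}{7}\right) = 0$)
$-26797 + r \left(-82 - -167\right) = -26797 + 0 \left(-82 - -167\right) = -26797 + 0 \left(-82 + 167\right) = -26797 + 0 \cdot 85 = -26797 + 0 = -26797$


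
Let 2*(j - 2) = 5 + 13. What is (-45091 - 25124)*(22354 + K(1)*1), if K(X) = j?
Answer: -1570358475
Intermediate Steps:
j = 11 (j = 2 + (5 + 13)/2 = 2 + (1/2)*18 = 2 + 9 = 11)
K(X) = 11
(-45091 - 25124)*(22354 + K(1)*1) = (-45091 - 25124)*(22354 + 11*1) = -70215*(22354 + 11) = -70215*22365 = -1570358475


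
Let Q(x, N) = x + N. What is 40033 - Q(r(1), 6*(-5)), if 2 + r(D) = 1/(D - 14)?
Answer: 520846/13 ≈ 40065.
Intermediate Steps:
r(D) = -2 + 1/(-14 + D) (r(D) = -2 + 1/(D - 14) = -2 + 1/(-14 + D))
Q(x, N) = N + x
40033 - Q(r(1), 6*(-5)) = 40033 - (6*(-5) + (29 - 2*1)/(-14 + 1)) = 40033 - (-30 + (29 - 2)/(-13)) = 40033 - (-30 - 1/13*27) = 40033 - (-30 - 27/13) = 40033 - 1*(-417/13) = 40033 + 417/13 = 520846/13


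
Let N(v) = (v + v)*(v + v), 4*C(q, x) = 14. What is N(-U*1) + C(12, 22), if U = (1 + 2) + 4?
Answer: 399/2 ≈ 199.50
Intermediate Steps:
U = 7 (U = 3 + 4 = 7)
C(q, x) = 7/2 (C(q, x) = (1/4)*14 = 7/2)
N(v) = 4*v**2 (N(v) = (2*v)*(2*v) = 4*v**2)
N(-U*1) + C(12, 22) = 4*(-1*7*1)**2 + 7/2 = 4*(-7*1)**2 + 7/2 = 4*(-7)**2 + 7/2 = 4*49 + 7/2 = 196 + 7/2 = 399/2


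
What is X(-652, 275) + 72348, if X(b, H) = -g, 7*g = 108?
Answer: 506328/7 ≈ 72333.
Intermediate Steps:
g = 108/7 (g = (⅐)*108 = 108/7 ≈ 15.429)
X(b, H) = -108/7 (X(b, H) = -1*108/7 = -108/7)
X(-652, 275) + 72348 = -108/7 + 72348 = 506328/7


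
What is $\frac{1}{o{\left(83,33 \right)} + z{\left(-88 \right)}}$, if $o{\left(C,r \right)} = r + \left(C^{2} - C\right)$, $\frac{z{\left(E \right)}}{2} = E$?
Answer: $\frac{1}{6663} \approx 0.00015008$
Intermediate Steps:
$z{\left(E \right)} = 2 E$
$o{\left(C,r \right)} = r + C^{2} - C$
$\frac{1}{o{\left(83,33 \right)} + z{\left(-88 \right)}} = \frac{1}{\left(33 + 83^{2} - 83\right) + 2 \left(-88\right)} = \frac{1}{\left(33 + 6889 - 83\right) - 176} = \frac{1}{6839 - 176} = \frac{1}{6663}$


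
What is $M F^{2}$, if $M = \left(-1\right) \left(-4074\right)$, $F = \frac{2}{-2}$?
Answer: $4074$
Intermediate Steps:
$F = -1$ ($F = 2 \left(- \frac{1}{2}\right) = -1$)
$M = 4074$
$M F^{2} = 4074 \left(-1\right)^{2} = 4074 \cdot 1 = 4074$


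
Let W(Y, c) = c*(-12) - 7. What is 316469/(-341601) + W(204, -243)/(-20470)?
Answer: -7471837739/6992572470 ≈ -1.0685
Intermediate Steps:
W(Y, c) = -7 - 12*c (W(Y, c) = -12*c - 7 = -7 - 12*c)
316469/(-341601) + W(204, -243)/(-20470) = 316469/(-341601) + (-7 - 12*(-243))/(-20470) = 316469*(-1/341601) + (-7 + 2916)*(-1/20470) = -316469/341601 + 2909*(-1/20470) = -316469/341601 - 2909/20470 = -7471837739/6992572470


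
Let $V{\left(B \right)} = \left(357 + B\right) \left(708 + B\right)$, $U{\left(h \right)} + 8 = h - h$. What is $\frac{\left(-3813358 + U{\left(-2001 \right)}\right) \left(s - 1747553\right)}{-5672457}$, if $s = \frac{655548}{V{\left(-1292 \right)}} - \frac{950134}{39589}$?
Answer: $- \frac{16535816150661902149}{14075127430035} \approx -1.1748 \cdot 10^{6}$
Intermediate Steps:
$U{\left(h \right)} = -8$ ($U{\left(h \right)} = -8 + \left(h - h\right) = -8 + 0 = -8$)
$s = - \frac{1018303057}{44663590}$ ($s = \frac{655548}{252756 + \left(-1292\right)^{2} + 1065 \left(-1292\right)} - \frac{950134}{39589} = \frac{655548}{252756 + 1669264 - 1375980} - \frac{950134}{39589} = \frac{655548}{546040} - \frac{950134}{39589} = 655548 \cdot \frac{1}{546040} - \frac{950134}{39589} = \frac{163887}{136510} - \frac{950134}{39589} = - \frac{1018303057}{44663590} \approx -22.799$)
$\frac{\left(-3813358 + U{\left(-2001 \right)}\right) \left(s - 1747553\right)}{-5672457} = \frac{\left(-3813358 - 8\right) \left(- \frac{1018303057}{44663590} - 1747553\right)}{-5672457} = \left(-3813366\right) \left(- \frac{78053008998327}{44663590}\right) \left(- \frac{1}{5672457}\right) = \frac{148822345355957119341}{22331795} \left(- \frac{1}{5672457}\right) = - \frac{16535816150661902149}{14075127430035}$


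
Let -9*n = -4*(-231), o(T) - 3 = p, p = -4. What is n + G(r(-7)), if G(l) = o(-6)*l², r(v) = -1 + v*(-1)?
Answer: -416/3 ≈ -138.67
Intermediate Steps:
o(T) = -1 (o(T) = 3 - 4 = -1)
r(v) = -1 - v
G(l) = -l²
n = -308/3 (n = -(-4)*(-231)/9 = -⅑*924 = -308/3 ≈ -102.67)
n + G(r(-7)) = -308/3 - (-1 - 1*(-7))² = -308/3 - (-1 + 7)² = -308/3 - 1*6² = -308/3 - 1*36 = -308/3 - 36 = -416/3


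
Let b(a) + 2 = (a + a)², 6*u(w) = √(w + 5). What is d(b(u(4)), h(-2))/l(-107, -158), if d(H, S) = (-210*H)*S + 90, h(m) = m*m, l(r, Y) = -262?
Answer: -465/131 ≈ -3.5496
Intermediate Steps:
u(w) = √(5 + w)/6 (u(w) = √(w + 5)/6 = √(5 + w)/6)
h(m) = m²
b(a) = -2 + 4*a² (b(a) = -2 + (a + a)² = -2 + (2*a)² = -2 + 4*a²)
d(H, S) = 90 - 210*H*S (d(H, S) = -210*H*S + 90 = 90 - 210*H*S)
d(b(u(4)), h(-2))/l(-107, -158) = (90 - 210*(-2 + 4*(√(5 + 4)/6)²)*(-2)²)/(-262) = (90 - 210*(-2 + 4*(√9/6)²)*4)*(-1/262) = (90 - 210*(-2 + 4*((⅙)*3)²)*4)*(-1/262) = (90 - 210*(-2 + 4*(½)²)*4)*(-1/262) = (90 - 210*(-2 + 4*(¼))*4)*(-1/262) = (90 - 210*(-2 + 1)*4)*(-1/262) = (90 - 210*(-1)*4)*(-1/262) = (90 + 840)*(-1/262) = 930*(-1/262) = -465/131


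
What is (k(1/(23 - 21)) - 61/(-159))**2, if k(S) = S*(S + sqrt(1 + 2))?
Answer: 465781/404496 + 403*sqrt(3)/636 ≈ 2.2490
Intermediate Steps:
k(S) = S*(S + sqrt(3))
(k(1/(23 - 21)) - 61/(-159))**2 = ((1/(23 - 21) + sqrt(3))/(23 - 21) - 61/(-159))**2 = ((1/2 + sqrt(3))/2 - 61*(-1/159))**2 = ((1/2 + sqrt(3))/2 + 61/159)**2 = ((1/4 + sqrt(3)/2) + 61/159)**2 = (403/636 + sqrt(3)/2)**2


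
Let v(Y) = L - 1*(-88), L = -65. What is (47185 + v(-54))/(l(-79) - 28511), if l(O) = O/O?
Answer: -23604/14255 ≈ -1.6558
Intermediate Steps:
l(O) = 1
v(Y) = 23 (v(Y) = -65 - 1*(-88) = -65 + 88 = 23)
(47185 + v(-54))/(l(-79) - 28511) = (47185 + 23)/(1 - 28511) = 47208/(-28510) = 47208*(-1/28510) = -23604/14255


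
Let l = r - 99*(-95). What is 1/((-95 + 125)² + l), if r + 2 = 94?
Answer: 1/10397 ≈ 9.6182e-5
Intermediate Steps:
r = 92 (r = -2 + 94 = 92)
l = 9497 (l = 92 - 99*(-95) = 92 + 9405 = 9497)
1/((-95 + 125)² + l) = 1/((-95 + 125)² + 9497) = 1/(30² + 9497) = 1/(900 + 9497) = 1/10397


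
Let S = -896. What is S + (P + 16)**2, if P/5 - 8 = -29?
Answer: 7025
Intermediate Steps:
P = -105 (P = 40 + 5*(-29) = 40 - 145 = -105)
S + (P + 16)**2 = -896 + (-105 + 16)**2 = -896 + (-89)**2 = -896 + 7921 = 7025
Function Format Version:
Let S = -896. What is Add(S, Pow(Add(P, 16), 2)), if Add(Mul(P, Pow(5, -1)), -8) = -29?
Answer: 7025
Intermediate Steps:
P = -105 (P = Add(40, Mul(5, -29)) = Add(40, -145) = -105)
Add(S, Pow(Add(P, 16), 2)) = Add(-896, Pow(Add(-105, 16), 2)) = Add(-896, Pow(-89, 2)) = Add(-896, 7921) = 7025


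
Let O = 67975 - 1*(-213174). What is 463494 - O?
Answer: 182345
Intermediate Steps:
O = 281149 (O = 67975 + 213174 = 281149)
463494 - O = 463494 - 1*281149 = 463494 - 281149 = 182345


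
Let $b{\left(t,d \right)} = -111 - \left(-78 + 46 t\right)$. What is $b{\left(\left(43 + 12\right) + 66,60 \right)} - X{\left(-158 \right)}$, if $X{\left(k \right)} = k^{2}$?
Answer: $-30563$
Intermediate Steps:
$b{\left(t,d \right)} = -33 - 46 t$ ($b{\left(t,d \right)} = -111 - \left(-78 + 46 t\right) = -33 - 46 t$)
$b{\left(\left(43 + 12\right) + 66,60 \right)} - X{\left(-158 \right)} = \left(-33 - 46 \left(\left(43 + 12\right) + 66\right)\right) - \left(-158\right)^{2} = \left(-33 - 46 \left(55 + 66\right)\right) - 24964 = \left(-33 - 5566\right) - 24964 = -5599 - 24964 = -30563$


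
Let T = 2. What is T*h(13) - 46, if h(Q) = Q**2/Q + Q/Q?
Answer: -18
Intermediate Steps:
h(Q) = 1 + Q (h(Q) = Q + 1 = 1 + Q)
T*h(13) - 46 = 2*(1 + 13) - 46 = 2*14 - 46 = 28 - 46 = -18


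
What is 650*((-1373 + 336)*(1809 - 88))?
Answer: -1160040050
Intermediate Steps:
650*((-1373 + 336)*(1809 - 88)) = 650*(-1037*1721) = 650*(-1784677) = -1160040050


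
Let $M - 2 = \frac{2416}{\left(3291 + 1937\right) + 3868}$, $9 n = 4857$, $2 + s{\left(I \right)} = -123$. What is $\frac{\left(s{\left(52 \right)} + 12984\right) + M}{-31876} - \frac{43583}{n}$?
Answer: $- \frac{4762412632309}{58677436428} \approx -81.163$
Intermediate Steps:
$s{\left(I \right)} = -125$ ($s{\left(I \right)} = -2 - 123 = -125$)
$n = \frac{1619}{3}$ ($n = \frac{1}{9} \cdot 4857 = \frac{1619}{3} \approx 539.67$)
$M = \frac{2576}{1137}$ ($M = 2 + \frac{2416}{\left(3291 + 1937\right) + 3868} = 2 + \frac{2416}{5228 + 3868} = 2 + \frac{2416}{9096} = 2 + 2416 \cdot \frac{1}{9096} = 2 + \frac{302}{1137} = \frac{2576}{1137} \approx 2.2656$)
$\frac{\left(s{\left(52 \right)} + 12984\right) + M}{-31876} - \frac{43583}{n} = \frac{\left(-125 + 12984\right) + \frac{2576}{1137}}{-31876} - \frac{43583}{\frac{1619}{3}} = \left(12859 + \frac{2576}{1137}\right) \left(- \frac{1}{31876}\right) - \frac{130749}{1619} = \frac{14623259}{1137} \left(- \frac{1}{31876}\right) - \frac{130749}{1619} = - \frac{14623259}{36243012} - \frac{130749}{1619} = - \frac{4762412632309}{58677436428}$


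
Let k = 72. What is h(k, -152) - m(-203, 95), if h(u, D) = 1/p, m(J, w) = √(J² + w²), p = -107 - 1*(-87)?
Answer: -1/20 - √50234 ≈ -224.18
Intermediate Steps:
p = -20 (p = -107 + 87 = -20)
h(u, D) = -1/20 (h(u, D) = 1/(-20) = -1/20)
h(k, -152) - m(-203, 95) = -1/20 - √((-203)² + 95²) = -1/20 - √(41209 + 9025) = -1/20 - √50234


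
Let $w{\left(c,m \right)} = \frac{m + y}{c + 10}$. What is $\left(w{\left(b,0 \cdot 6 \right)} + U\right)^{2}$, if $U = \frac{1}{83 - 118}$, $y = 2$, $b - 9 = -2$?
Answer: $\frac{2809}{354025} \approx 0.0079345$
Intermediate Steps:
$b = 7$ ($b = 9 - 2 = 7$)
$U = - \frac{1}{35}$ ($U = \frac{1}{-35} = - \frac{1}{35} \approx -0.028571$)
$w{\left(c,m \right)} = \frac{2 + m}{10 + c}$ ($w{\left(c,m \right)} = \frac{m + 2}{c + 10} = \frac{2 + m}{10 + c}$)
$\left(w{\left(b,0 \cdot 6 \right)} + U\right)^{2} = \left(\frac{2 + 0 \cdot 6}{10 + 7} - \frac{1}{35}\right)^{2} = \left(\frac{2 + 0}{17} - \frac{1}{35}\right)^{2} = \left(\frac{1}{17} \cdot 2 - \frac{1}{35}\right)^{2} = \left(\frac{2}{17} - \frac{1}{35}\right)^{2} = \left(\frac{53}{595}\right)^{2} = \frac{2809}{354025}$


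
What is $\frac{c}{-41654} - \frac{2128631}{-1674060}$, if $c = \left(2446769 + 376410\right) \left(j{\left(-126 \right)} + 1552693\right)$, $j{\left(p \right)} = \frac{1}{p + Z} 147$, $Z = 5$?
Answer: $- \frac{7524853470132999677}{71504124780} \approx -1.0524 \cdot 10^{8}$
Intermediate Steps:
$j{\left(p \right)} = \frac{147}{5 + p}$ ($j{\left(p \right)} = \frac{1}{p + 5} \cdot 147 = \frac{1}{5 + p} 147 = \frac{147}{5 + p}$)
$c = \frac{530406747789374}{121}$ ($c = \left(2446769 + 376410\right) \left(\frac{147}{5 - 126} + 1552693\right) = 2823179 \left(\frac{147}{-121} + 1552693\right) = 2823179 \left(147 \left(- \frac{1}{121}\right) + 1552693\right) = 2823179 \left(- \frac{147}{121} + 1552693\right) = 2823179 \cdot \frac{187875706}{121} = \frac{530406747789374}{121} \approx 4.3835 \cdot 10^{12}$)
$\frac{c}{-41654} - \frac{2128631}{-1674060} = \frac{530406747789374}{121 \left(-41654\right)} - \frac{2128631}{-1674060} = \frac{530406747789374}{121} \left(- \frac{1}{41654}\right) - - \frac{2128631}{1674060} = - \frac{4494972438893}{42713} + \frac{2128631}{1674060} = - \frac{7524853470132999677}{71504124780}$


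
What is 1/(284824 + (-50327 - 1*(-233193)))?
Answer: 1/467690 ≈ 2.1382e-6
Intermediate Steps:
1/(284824 + (-50327 - 1*(-233193))) = 1/(284824 + (-50327 + 233193)) = 1/(284824 + 182866) = 1/467690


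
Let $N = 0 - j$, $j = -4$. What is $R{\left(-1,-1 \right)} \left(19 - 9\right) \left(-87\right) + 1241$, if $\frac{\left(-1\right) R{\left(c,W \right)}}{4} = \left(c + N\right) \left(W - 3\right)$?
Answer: $-40519$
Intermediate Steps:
$N = 4$ ($N = 0 - -4 = 0 + 4 = 4$)
$R{\left(c,W \right)} = - 4 \left(-3 + W\right) \left(4 + c\right)$ ($R{\left(c,W \right)} = - 4 \left(c + 4\right) \left(W - 3\right) = - 4 \left(4 + c\right) \left(-3 + W\right) = - 4 \left(-3 + W\right) \left(4 + c\right)$)
$R{\left(-1,-1 \right)} \left(19 - 9\right) \left(-87\right) + 1241 = \left(48 - -16 + 12 \left(-1\right) - \left(-4\right) \left(-1\right)\right) \left(19 - 9\right) \left(-87\right) + 1241 = \left(48 + 16 - 12 - 4\right) 10 \left(-87\right) + 1241 = 48 \cdot 10 \left(-87\right) + 1241 = 480 \left(-87\right) + 1241 = -41760 + 1241 = -40519$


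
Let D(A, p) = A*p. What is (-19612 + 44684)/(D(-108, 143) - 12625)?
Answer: -25072/28069 ≈ -0.89323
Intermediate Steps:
(-19612 + 44684)/(D(-108, 143) - 12625) = (-19612 + 44684)/(-108*143 - 12625) = 25072/(-15444 - 12625) = 25072/(-28069) = 25072*(-1/28069) = -25072/28069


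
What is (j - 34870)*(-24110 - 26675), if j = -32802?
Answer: 3436722520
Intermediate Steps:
(j - 34870)*(-24110 - 26675) = (-32802 - 34870)*(-24110 - 26675) = -67672*(-50785) = 3436722520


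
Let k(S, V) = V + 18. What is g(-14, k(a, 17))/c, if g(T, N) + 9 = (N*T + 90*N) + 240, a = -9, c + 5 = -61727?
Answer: -2891/61732 ≈ -0.046831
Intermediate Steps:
c = -61732 (c = -5 - 61727 = -61732)
k(S, V) = 18 + V
g(T, N) = 231 + 90*N + N*T (g(T, N) = -9 + ((N*T + 90*N) + 240) = -9 + ((90*N + N*T) + 240) = -9 + (240 + 90*N + N*T) = 231 + 90*N + N*T)
g(-14, k(a, 17))/c = (231 + 90*(18 + 17) + (18 + 17)*(-14))/(-61732) = (231 + 90*35 + 35*(-14))*(-1/61732) = (231 + 3150 - 490)*(-1/61732) = 2891*(-1/61732) = -2891/61732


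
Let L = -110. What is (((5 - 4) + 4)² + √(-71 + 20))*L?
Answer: -2750 - 110*I*√51 ≈ -2750.0 - 785.56*I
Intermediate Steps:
(((5 - 4) + 4)² + √(-71 + 20))*L = (((5 - 4) + 4)² + √(-71 + 20))*(-110) = ((1 + 4)² + √(-51))*(-110) = (5² + I*√51)*(-110) = (25 + I*√51)*(-110) = -2750 - 110*I*√51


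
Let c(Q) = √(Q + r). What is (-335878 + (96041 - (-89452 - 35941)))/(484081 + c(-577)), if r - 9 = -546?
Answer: -55400165964/234334415675 + 114444*I*√1114/234334415675 ≈ -0.23641 + 1.63e-5*I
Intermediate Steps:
r = -537 (r = 9 - 546 = -537)
c(Q) = √(-537 + Q) (c(Q) = √(Q - 537) = √(-537 + Q))
(-335878 + (96041 - (-89452 - 35941)))/(484081 + c(-577)) = (-335878 + (96041 - (-89452 - 35941)))/(484081 + √(-537 - 577)) = (-335878 + (96041 - 1*(-125393)))/(484081 + √(-1114)) = (-335878 + (96041 + 125393))/(484081 + I*√1114) = (-335878 + 221434)/(484081 + I*√1114) = -114444/(484081 + I*√1114)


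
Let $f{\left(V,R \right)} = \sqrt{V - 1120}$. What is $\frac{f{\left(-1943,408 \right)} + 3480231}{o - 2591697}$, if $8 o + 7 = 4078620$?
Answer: $- \frac{27841848}{16654963} - \frac{8 i \sqrt{3063}}{16654963} \approx -1.6717 - 2.6584 \cdot 10^{-5} i$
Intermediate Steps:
$o = \frac{4078613}{8}$ ($o = - \frac{7}{8} + \frac{1}{8} \cdot 4078620 = - \frac{7}{8} + \frac{1019655}{2} = \frac{4078613}{8} \approx 5.0983 \cdot 10^{5}$)
$f{\left(V,R \right)} = \sqrt{-1120 + V}$
$\frac{f{\left(-1943,408 \right)} + 3480231}{o - 2591697} = \frac{\sqrt{-1120 - 1943} + 3480231}{\frac{4078613}{8} - 2591697} = \frac{\sqrt{-3063} + 3480231}{- \frac{16654963}{8}} = \left(i \sqrt{3063} + 3480231\right) \left(- \frac{8}{16654963}\right) = \left(3480231 + i \sqrt{3063}\right) \left(- \frac{8}{16654963}\right) = - \frac{27841848}{16654963} - \frac{8 i \sqrt{3063}}{16654963}$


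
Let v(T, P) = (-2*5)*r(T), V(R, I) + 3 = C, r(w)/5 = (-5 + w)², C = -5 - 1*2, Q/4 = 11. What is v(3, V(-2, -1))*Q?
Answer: -8800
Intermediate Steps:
Q = 44 (Q = 4*11 = 44)
C = -7 (C = -5 - 2 = -7)
r(w) = 5*(-5 + w)²
V(R, I) = -10 (V(R, I) = -3 - 7 = -10)
v(T, P) = -50*(-5 + T)² (v(T, P) = (-2*5)*(5*(-5 + T)²) = -50*(-5 + T)²)
v(3, V(-2, -1))*Q = -50*(-5 + 3)²*44 = -50*(-2)²*44 = -50*4*44 = -200*44 = -8800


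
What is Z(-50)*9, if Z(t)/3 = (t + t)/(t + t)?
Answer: 27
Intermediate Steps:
Z(t) = 3 (Z(t) = 3*((t + t)/(t + t)) = 3*((2*t)/((2*t))) = 3*((2*t)*(1/(2*t))) = 3*1 = 3)
Z(-50)*9 = 3*9 = 27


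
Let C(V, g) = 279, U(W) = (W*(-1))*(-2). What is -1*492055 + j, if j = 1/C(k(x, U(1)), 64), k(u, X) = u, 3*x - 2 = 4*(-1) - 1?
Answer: -137283344/279 ≈ -4.9206e+5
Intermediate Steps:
x = -1 (x = ⅔ + (4*(-1) - 1)/3 = ⅔ + (-4 - 1)/3 = ⅔ + (⅓)*(-5) = ⅔ - 5/3 = -1)
U(W) = 2*W (U(W) = -W*(-2) = 2*W)
j = 1/279 ≈ 0.0035842
-1*492055 + j = -1*492055 + 1/279 = -492055 + 1/279 = -137283344/279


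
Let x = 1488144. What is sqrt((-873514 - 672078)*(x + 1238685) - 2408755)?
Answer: I*sqrt(4214567496523) ≈ 2.0529e+6*I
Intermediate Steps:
sqrt((-873514 - 672078)*(x + 1238685) - 2408755) = sqrt((-873514 - 672078)*(1488144 + 1238685) - 2408755) = sqrt(-1545592*2726829 - 2408755) = sqrt(-4214565087768 - 2408755) = sqrt(-4214567496523) = I*sqrt(4214567496523)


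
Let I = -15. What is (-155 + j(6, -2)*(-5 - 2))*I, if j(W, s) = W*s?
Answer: 1065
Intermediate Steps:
(-155 + j(6, -2)*(-5 - 2))*I = (-155 + (6*(-2))*(-5 - 2))*(-15) = (-155 - 12*(-7))*(-15) = (-155 + 84)*(-15) = -71*(-15) = 1065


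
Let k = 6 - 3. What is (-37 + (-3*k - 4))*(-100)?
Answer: 5000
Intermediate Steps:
k = 3
(-37 + (-3*k - 4))*(-100) = (-37 + (-3*3 - 4))*(-100) = (-37 + (-9 - 4))*(-100) = (-37 - 13)*(-100) = -50*(-100) = 5000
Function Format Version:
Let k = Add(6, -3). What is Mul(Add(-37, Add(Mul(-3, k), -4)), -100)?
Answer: 5000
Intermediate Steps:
k = 3
Mul(Add(-37, Add(Mul(-3, k), -4)), -100) = Mul(Add(-37, Add(Mul(-3, 3), -4)), -100) = Mul(Add(-37, Add(-9, -4)), -100) = Mul(Add(-37, -13), -100) = Mul(-50, -100) = 5000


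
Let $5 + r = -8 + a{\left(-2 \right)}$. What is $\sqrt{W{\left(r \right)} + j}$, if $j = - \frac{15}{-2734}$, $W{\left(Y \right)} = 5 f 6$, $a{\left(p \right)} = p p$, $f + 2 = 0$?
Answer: $\frac{405 i \sqrt{2734}}{2734} \approx 7.7456 i$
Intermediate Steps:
$f = -2$ ($f = -2 + 0 = -2$)
$a{\left(p \right)} = p^{2}$
$r = -9$ ($r = -5 - \left(8 - \left(-2\right)^{2}\right) = -5 + \left(-8 + 4\right) = -5 - 4 = -9$)
$W{\left(Y \right)} = -60$ ($W{\left(Y \right)} = 5 \left(-2\right) 6 = \left(-10\right) 6 = -60$)
$j = \frac{15}{2734}$ ($j = \left(-15\right) \left(- \frac{1}{2734}\right) = \frac{15}{2734} \approx 0.0054865$)
$\sqrt{W{\left(r \right)} + j} = \sqrt{-60 + \frac{15}{2734}} = \sqrt{- \frac{164025}{2734}} = \frac{405 i \sqrt{2734}}{2734}$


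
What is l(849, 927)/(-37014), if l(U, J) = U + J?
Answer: -296/6169 ≈ -0.047982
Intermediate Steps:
l(U, J) = J + U
l(849, 927)/(-37014) = (927 + 849)/(-37014) = 1776*(-1/37014) = -296/6169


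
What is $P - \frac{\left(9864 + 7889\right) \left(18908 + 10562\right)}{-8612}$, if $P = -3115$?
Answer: $\frac{248177265}{4306} \approx 57635.0$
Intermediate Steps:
$P - \frac{\left(9864 + 7889\right) \left(18908 + 10562\right)}{-8612} = -3115 - \frac{\left(9864 + 7889\right) \left(18908 + 10562\right)}{-8612} = -3115 - 17753 \cdot 29470 \left(- \frac{1}{8612}\right) = -3115 - 523180910 \left(- \frac{1}{8612}\right) = -3115 - - \frac{261590455}{4306} = -3115 + \frac{261590455}{4306} = \frac{248177265}{4306}$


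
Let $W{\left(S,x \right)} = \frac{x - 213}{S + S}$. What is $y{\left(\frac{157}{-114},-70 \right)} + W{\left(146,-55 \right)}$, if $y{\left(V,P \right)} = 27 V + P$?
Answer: $- \frac{299875}{2774} \approx -108.1$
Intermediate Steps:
$W{\left(S,x \right)} = \frac{-213 + x}{2 S}$
$y{\left(V,P \right)} = P + 27 V$
$y{\left(\frac{157}{-114},-70 \right)} + W{\left(146,-55 \right)} = \left(-70 + 27 \frac{157}{-114}\right) + \frac{-213 - 55}{2 \cdot 146} = \left(-70 + 27 \cdot 157 \left(- \frac{1}{114}\right)\right) + \frac{1}{2} \cdot \frac{1}{146} \left(-268\right) = \left(-70 + 27 \left(- \frac{157}{114}\right)\right) - \frac{67}{73} = \left(-70 - \frac{1413}{38}\right) - \frac{67}{73} = - \frac{4073}{38} - \frac{67}{73} = - \frac{299875}{2774}$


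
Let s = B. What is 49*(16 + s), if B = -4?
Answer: 588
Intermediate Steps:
s = -4
49*(16 + s) = 49*(16 - 4) = 49*12 = 588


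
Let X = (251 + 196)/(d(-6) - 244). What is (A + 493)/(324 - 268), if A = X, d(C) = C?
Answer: 122803/14000 ≈ 8.7716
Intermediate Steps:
X = -447/250 (X = (251 + 196)/(-6 - 244) = 447/(-250) = 447*(-1/250) = -447/250 ≈ -1.7880)
A = -447/250 ≈ -1.7880
(A + 493)/(324 - 268) = (-447/250 + 493)/(324 - 268) = (122803/250)/56 = (122803/250)*(1/56) = 122803/14000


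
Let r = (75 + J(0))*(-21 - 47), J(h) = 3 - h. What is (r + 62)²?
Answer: 27478564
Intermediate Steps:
r = -5304 (r = (75 + (3 - 1*0))*(-21 - 47) = (75 + (3 + 0))*(-68) = (75 + 3)*(-68) = 78*(-68) = -5304)
(r + 62)² = (-5304 + 62)² = (-5242)² = 27478564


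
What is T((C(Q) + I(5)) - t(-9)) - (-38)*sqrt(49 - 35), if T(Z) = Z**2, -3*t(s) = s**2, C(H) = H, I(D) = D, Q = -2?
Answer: 900 + 38*sqrt(14) ≈ 1042.2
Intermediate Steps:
t(s) = -s**2/3
T((C(Q) + I(5)) - t(-9)) - (-38)*sqrt(49 - 35) = ((-2 + 5) - (-1)*(-9)**2/3)**2 - (-38)*sqrt(49 - 35) = (3 - (-1)*81/3)**2 - (-38)*sqrt(14) = (3 - 1*(-27))**2 + 38*sqrt(14) = (3 + 27)**2 + 38*sqrt(14) = 30**2 + 38*sqrt(14) = 900 + 38*sqrt(14)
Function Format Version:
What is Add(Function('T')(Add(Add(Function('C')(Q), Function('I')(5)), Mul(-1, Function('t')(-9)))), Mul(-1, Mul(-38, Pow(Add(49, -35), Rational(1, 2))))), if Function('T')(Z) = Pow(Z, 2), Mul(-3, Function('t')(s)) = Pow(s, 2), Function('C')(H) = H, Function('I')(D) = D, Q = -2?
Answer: Add(900, Mul(38, Pow(14, Rational(1, 2)))) ≈ 1042.2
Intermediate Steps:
Function('t')(s) = Mul(Rational(-1, 3), Pow(s, 2))
Add(Function('T')(Add(Add(Function('C')(Q), Function('I')(5)), Mul(-1, Function('t')(-9)))), Mul(-1, Mul(-38, Pow(Add(49, -35), Rational(1, 2))))) = Add(Pow(Add(Add(-2, 5), Mul(-1, Mul(Rational(-1, 3), Pow(-9, 2)))), 2), Mul(-1, Mul(-38, Pow(Add(49, -35), Rational(1, 2))))) = Add(Pow(Add(3, Mul(-1, Mul(Rational(-1, 3), 81))), 2), Mul(-1, Mul(-38, Pow(14, Rational(1, 2))))) = Add(Pow(Add(3, Mul(-1, -27)), 2), Mul(38, Pow(14, Rational(1, 2)))) = Add(Pow(Add(3, 27), 2), Mul(38, Pow(14, Rational(1, 2)))) = Add(Pow(30, 2), Mul(38, Pow(14, Rational(1, 2)))) = Add(900, Mul(38, Pow(14, Rational(1, 2))))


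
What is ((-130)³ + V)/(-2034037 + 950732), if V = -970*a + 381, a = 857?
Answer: 3027909/1083305 ≈ 2.7951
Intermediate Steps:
V = -830909 (V = -970*857 + 381 = -831290 + 381 = -830909)
((-130)³ + V)/(-2034037 + 950732) = ((-130)³ - 830909)/(-2034037 + 950732) = (-2197000 - 830909)/(-1083305) = -3027909*(-1/1083305) = 3027909/1083305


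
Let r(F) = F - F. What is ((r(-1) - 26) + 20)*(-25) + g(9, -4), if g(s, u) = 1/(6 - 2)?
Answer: 601/4 ≈ 150.25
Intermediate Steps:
r(F) = 0
g(s, u) = ¼ (g(s, u) = 1/4 = (¼)*1 = ¼)
((r(-1) - 26) + 20)*(-25) + g(9, -4) = ((0 - 26) + 20)*(-25) + ¼ = (-26 + 20)*(-25) + ¼ = -6*(-25) + ¼ = 150 + ¼ = 601/4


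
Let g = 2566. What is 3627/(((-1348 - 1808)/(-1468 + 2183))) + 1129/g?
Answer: -1108476251/1349716 ≈ -821.27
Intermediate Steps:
3627/(((-1348 - 1808)/(-1468 + 2183))) + 1129/g = 3627/(((-1348 - 1808)/(-1468 + 2183))) + 1129/2566 = 3627/((-3156/715)) + 1129*(1/2566) = 3627/((-3156*1/715)) + 1129/2566 = 3627/(-3156/715) + 1129/2566 = 3627*(-715/3156) + 1129/2566 = -864435/1052 + 1129/2566 = -1108476251/1349716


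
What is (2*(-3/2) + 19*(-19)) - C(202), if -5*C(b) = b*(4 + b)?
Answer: 39792/5 ≈ 7958.4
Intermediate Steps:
C(b) = -b*(4 + b)/5
(2*(-3/2) + 19*(-19)) - C(202) = (2*(-3/2) + 19*(-19)) - (-1)*202*(4 + 202)/5 = (2*(-3*½) - 361) - (-1)*202*206/5 = (2*(-3/2) - 361) - 1*(-41612/5) = (-3 - 361) + 41612/5 = -364 + 41612/5 = 39792/5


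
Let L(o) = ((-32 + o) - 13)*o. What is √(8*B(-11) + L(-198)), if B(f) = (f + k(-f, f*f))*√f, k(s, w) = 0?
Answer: √(48114 - 88*I*√11) ≈ 219.35 - 0.6653*I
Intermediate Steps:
B(f) = f^(3/2) (B(f) = (f + 0)*√f = f*√f = f^(3/2))
L(o) = o*(-45 + o) (L(o) = (-45 + o)*o = o*(-45 + o))
√(8*B(-11) + L(-198)) = √(8*(-11)^(3/2) - 198*(-45 - 198)) = √(8*(-11*I*√11) - 198*(-243)) = √(-88*I*√11 + 48114) = √(48114 - 88*I*√11)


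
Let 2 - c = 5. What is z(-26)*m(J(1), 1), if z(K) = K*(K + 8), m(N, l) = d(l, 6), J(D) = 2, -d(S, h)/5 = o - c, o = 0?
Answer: -7020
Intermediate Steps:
c = -3 (c = 2 - 1*5 = 2 - 5 = -3)
d(S, h) = -15 (d(S, h) = -5*(0 - 1*(-3)) = -5*(0 + 3) = -5*3 = -15)
m(N, l) = -15
z(K) = K*(8 + K)
z(-26)*m(J(1), 1) = -26*(8 - 26)*(-15) = -26*(-18)*(-15) = 468*(-15) = -7020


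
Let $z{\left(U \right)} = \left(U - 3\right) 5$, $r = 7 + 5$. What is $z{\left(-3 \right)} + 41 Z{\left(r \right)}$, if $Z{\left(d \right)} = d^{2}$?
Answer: $5874$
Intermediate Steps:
$r = 12$
$z{\left(U \right)} = -15 + 5 U$ ($z{\left(U \right)} = \left(-3 + U\right) 5 = -15 + 5 U$)
$z{\left(-3 \right)} + 41 Z{\left(r \right)} = \left(-15 + 5 \left(-3\right)\right) + 41 \cdot 12^{2} = \left(-15 - 15\right) + 41 \cdot 144 = -30 + 5904 = 5874$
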